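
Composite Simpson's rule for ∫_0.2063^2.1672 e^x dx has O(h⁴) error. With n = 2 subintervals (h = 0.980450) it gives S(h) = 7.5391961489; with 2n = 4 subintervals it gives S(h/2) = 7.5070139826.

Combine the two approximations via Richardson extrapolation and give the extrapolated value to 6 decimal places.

7.504869

The method has order 4: 2^4 = 16.
Numerator 16 × A(h/2) − A(h) = 16 × 7.5070139826 − 7.5391961489 = 112.5730275727
R = 112.5730275727/15 = 7.5048685048
Gap between inputs: 3.218e-02; correction applied: −0.0021454778.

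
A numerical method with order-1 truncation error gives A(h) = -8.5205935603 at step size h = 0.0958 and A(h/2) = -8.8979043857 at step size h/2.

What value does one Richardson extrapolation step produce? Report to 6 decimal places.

Order 1 gives 2^r = 2 and 2^r − 1 = 1.
Numerator 2 × A(h/2) − A(h) = 2 × (-8.8979043857) − (-8.5205935603) = -9.2752152111
Denominator 2 − 1 = 1.
Extrapolated: (-9.2752152111) / 1 = -9.2752152111
Correction |R − A(h/2)| = 3.773e-01; gap |A(h/2) − A(h)| = 3.773e-01.

-9.275215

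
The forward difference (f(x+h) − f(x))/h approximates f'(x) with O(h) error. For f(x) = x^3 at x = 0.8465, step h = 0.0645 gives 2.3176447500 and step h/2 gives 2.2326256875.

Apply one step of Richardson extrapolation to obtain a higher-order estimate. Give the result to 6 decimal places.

2.147607

The method has order 1: 2^1 = 2.
Top: 2(2.2326256875) − (2.3176447500) = 2.1476066250
Denominator 2 − 1 = 1.
Result: 2.1476066250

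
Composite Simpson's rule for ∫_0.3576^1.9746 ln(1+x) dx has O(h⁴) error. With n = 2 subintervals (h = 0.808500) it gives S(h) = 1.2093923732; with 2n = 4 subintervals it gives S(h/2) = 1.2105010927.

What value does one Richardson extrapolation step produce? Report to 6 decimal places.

1.210575

Leading term ∝ h^4; use weight 16 = 2^4.
Top: 16(1.2105010927) − (1.2093923732) = 18.1586251100
Divide by 2^4 − 1 = 15.
Extrapolated: 18.1586251100 / 15 = 1.2105750073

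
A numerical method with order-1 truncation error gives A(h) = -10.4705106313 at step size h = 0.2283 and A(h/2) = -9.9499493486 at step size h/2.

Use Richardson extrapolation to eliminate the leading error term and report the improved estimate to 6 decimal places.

r = 1: numerator weight 2, denominator 1.
2*(-9.9499493486) = -19.8998986972; (-19.8998986972) − (-10.4705106313) = -9.4293880659
Denominator 2 − 1 = 1.
(-9.4293880659) ÷ 1 = -9.4293880659
Shift from A(h/2): +0.5205612827.

-9.429388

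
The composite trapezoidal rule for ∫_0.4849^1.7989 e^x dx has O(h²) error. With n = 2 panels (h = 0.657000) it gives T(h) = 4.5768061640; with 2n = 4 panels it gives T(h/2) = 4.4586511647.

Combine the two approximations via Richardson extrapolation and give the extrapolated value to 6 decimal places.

4.419266

r = 2, so 2^r = 4.
Weighted: 17.8346046588 − 4.5768061640 = 13.2577984948
Denominator 4 − 1 = 3.
(4×4.4586511647 − 4.5768061640)/(4 − 1) = 4.4192661649
Shift from A(h/2): −0.0393849998.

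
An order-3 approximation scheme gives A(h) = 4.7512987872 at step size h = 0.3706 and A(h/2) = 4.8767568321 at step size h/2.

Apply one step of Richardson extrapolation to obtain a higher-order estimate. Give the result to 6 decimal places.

r = 3: numerator weight 8, denominator 7.
Numerator 8×A(h/2) − A(h) = 8×4.8767568321 − 4.7512987872 = 34.2627558696
(8×4.8767568321 − 4.7512987872)/(8 − 1) = 4.8946794099

4.894679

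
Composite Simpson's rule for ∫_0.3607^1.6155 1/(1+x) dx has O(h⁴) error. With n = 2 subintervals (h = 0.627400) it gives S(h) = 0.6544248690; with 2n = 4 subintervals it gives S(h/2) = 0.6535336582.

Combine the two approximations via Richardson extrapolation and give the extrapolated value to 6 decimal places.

The method has order 4: 2^4 = 16.
16·0.6535336582 = 10.4565385312; subtract 0.6544248690 → 9.8021136622
Divide by 2^4 − 1 = 15.
(16·0.6535336582 − 0.6544248690)/(16 − 1) = 0.6534742441

0.653474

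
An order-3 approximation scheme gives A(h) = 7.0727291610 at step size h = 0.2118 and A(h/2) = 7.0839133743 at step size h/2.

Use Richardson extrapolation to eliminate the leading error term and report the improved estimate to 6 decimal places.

7.085511

r = 3: numerator weight 8, denominator 7.
Difference of the inputs: 7.0839133743 − 7.0727291610 = 0.0111842133
Correction (A(h/2) − A(h))/(8 − 1) = 0.0111842133/7 = 0.0015977448
R = A(h/2) + (A(h/2) − A(h))/7 = 7.0839133743 + 0.0015977448 = 7.0855111191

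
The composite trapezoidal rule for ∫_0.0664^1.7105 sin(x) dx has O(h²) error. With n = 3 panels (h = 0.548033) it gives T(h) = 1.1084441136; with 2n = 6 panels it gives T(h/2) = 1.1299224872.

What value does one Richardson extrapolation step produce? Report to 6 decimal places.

1.137082

Order 2 gives 2^r = 4 and 2^r − 1 = 3.
2^2×A(h/2) = 4.5196899488; minus A(h) gives 3.4112458352.
R = 3.4112458352/3 = 1.1370819451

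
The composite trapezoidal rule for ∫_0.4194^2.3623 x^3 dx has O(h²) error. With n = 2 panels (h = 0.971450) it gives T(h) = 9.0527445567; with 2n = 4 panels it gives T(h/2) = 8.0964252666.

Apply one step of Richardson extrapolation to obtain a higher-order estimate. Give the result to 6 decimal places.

r = 2: numerator weight 4, denominator 3.
2^2×A(h/2) = 32.3857010664; minus A(h) gives 23.3329565097.
Divide by 2^2 − 1 = 3.
R = 23.3329565097/3 = 7.7776521699

7.777652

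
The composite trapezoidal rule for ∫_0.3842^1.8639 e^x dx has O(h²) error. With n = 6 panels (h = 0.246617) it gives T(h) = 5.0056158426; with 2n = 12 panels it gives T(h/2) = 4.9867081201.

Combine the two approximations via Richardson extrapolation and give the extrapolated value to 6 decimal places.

4.980406

Order 2 gives 2^r = 4 and 2^r − 1 = 3.
Numerator 4·A(h/2) − A(h) = 4·4.9867081201 − 5.0056158426 = 14.9412166378
Denominator 4 − 1 = 3.
R = 14.9412166378/3 = 4.9804055459
Correction |R − A(h/2)| = 6.303e-03; gap |A(h/2) − A(h)| = 1.891e-02.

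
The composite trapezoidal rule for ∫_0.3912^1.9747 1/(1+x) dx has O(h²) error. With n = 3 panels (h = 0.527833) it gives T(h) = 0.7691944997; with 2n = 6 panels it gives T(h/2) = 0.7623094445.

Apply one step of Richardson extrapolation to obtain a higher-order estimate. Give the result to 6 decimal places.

0.760014

Order 2 gives 2^r = 4 and 2^r − 1 = 3.
Numerator 4*A(h/2) − A(h) = 4*0.7623094445 − 0.7691944997 = 2.2800432783
Divide by 2^2 − 1 = 3.
So the Richardson estimate is 0.7600144261.
Shift from A(h/2): −0.0022950184.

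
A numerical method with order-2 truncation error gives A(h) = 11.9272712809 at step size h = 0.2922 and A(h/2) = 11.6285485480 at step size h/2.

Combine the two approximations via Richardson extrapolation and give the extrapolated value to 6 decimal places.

The method has order 2: 2^2 = 4.
4 × 11.6285485480 = 46.5141941920; subtract 11.9272712809 → 34.5869229111
Denominator 4 − 1 = 3.
34.5869229111 ÷ 3 = 11.5289743037
Gap between inputs: 2.987e-01; correction applied: −0.0995742443.

11.528974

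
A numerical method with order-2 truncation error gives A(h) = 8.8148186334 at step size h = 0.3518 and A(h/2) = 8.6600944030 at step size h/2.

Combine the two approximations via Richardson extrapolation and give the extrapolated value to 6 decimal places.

8.608520

With r = 2 the leading error scales as h^2, so the weight is 2^2 = 4.
4·8.6600944030 − 8.8148186334 = 25.8255589786
Denominator 4 − 1 = 3.
Result: 8.6085196595
Gap between inputs: 1.547e-01; correction applied: −0.0515747435.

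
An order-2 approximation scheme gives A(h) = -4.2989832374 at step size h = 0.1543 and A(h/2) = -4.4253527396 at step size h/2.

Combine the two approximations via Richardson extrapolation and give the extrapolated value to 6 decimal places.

Method order is 2; weight 2^2 = 4.
Numerator 4×A(h/2) − A(h) = 4×(-4.4253527396) − (-4.2989832374) = -13.4024277210
(-13.4024277210) ÷ 3 = -4.4674759070

-4.467476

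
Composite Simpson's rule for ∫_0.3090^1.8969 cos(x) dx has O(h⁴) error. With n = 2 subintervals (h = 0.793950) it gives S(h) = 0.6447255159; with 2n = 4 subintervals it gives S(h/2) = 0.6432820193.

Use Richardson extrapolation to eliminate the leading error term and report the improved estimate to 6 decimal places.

Method order is 4; weight 2^4 = 16.
16×0.6432820193 − 0.6447255159 = 9.6477867929
9.6477867929 ÷ 15 = 0.6431857862

0.643186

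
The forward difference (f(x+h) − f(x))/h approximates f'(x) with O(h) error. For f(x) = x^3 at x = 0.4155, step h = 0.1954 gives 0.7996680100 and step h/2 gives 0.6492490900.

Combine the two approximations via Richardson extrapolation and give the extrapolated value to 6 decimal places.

r = 1, so 2^r = 2.
2^1·A(h/2) = 1.2984981800; minus A(h) gives 0.4988301700.
Denominator 2 − 1 = 1.
R = 0.4988301700/1 = 0.4988301700

0.498830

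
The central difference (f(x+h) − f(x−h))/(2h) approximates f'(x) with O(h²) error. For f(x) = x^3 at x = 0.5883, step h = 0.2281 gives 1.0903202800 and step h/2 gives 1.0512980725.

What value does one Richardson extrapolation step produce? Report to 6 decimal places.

Error is O(h^2); halving h shrinks it by 2^2 = 4.
Top: 4(1.0512980725) − (1.0903202800) = 3.1148720100
3.1148720100 ÷ 3 = 1.0382906700

1.038291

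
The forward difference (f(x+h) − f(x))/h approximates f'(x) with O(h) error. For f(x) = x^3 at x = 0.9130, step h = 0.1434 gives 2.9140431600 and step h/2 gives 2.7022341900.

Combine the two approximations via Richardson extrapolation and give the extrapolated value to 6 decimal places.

Order 1 gives 2^r = 2 and 2^r − 1 = 1.
2 × 2.7022341900 − 2.9140431600 = 2.4904252200
Denominator 2 − 1 = 1.
(2 × 2.7022341900 − 2.9140431600)/(2 − 1) = 2.4904252200

2.490425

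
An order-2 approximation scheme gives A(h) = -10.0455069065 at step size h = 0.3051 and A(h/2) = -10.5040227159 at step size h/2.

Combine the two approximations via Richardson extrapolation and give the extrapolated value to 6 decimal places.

-10.656861

With r = 2 the leading error scales as h^2, so the weight is 2^2 = 4.
Weighted: (-42.0160908636) − (-10.0455069065) = -31.9705839571
Denominator 4 − 1 = 3.
R = (-31.9705839571)/3 = -10.6568613190
Correction |R − A(h/2)| = 1.528e-01; gap |A(h/2) − A(h)| = 4.585e-01.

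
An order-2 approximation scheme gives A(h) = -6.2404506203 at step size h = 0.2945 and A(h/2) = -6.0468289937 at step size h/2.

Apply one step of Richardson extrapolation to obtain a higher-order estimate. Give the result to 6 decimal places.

Leading term ∝ h^2; use weight 4 = 2^2.
4·(-6.0468289937) = -24.1873159748; subtract (-6.2404506203) → -17.9468653545
Denominator 4 − 1 = 3.
Result: -5.9822884515

-5.982288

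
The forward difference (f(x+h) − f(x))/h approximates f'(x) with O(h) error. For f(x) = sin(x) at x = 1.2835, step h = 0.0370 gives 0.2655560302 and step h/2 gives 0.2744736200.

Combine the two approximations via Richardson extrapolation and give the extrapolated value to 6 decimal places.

Error is O(h^1); halving h shrinks it by 2^1 = 2.
Top: 2(0.2744736200) − (0.2655560302) = 0.2833912098
0.2833912098 ÷ 1 = 0.2833912098

0.283391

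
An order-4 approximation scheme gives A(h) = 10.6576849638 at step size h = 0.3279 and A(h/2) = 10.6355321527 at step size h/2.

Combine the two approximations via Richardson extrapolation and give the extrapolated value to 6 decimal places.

10.634055

Method order is 4; weight 2^4 = 16.
16·10.6355321527 = 170.1685144432; subtract 10.6576849638 → 159.5108294794
Divide by 2^4 − 1 = 15.
R = 159.5108294794/15 = 10.6340552986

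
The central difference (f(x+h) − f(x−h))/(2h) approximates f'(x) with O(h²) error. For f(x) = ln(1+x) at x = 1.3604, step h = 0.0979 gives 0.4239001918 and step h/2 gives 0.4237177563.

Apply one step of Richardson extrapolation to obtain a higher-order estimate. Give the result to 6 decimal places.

With r = 2 the leading error scales as h^2, so the weight is 2^2 = 4.
Top: 4(0.4237177563) − (0.4239001918) = 1.2709708334
Denominator 4 − 1 = 3.
Extrapolated: 1.2709708334 / 3 = 0.4236569445

0.423657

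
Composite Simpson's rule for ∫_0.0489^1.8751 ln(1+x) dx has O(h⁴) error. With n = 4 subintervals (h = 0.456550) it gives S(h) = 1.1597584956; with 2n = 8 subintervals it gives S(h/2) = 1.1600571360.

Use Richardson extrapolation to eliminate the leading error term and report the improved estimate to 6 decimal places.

Leading term ∝ h^4; use weight 16 = 2^4.
Numerator 16·A(h/2) − A(h) = 16·1.1600571360 − 1.1597584956 = 17.4011556804
17.4011556804 ÷ 15 = 1.1600770454
Correction |R − A(h/2)| = 1.991e-05; gap |A(h/2) − A(h)| = 2.986e-04.

1.160077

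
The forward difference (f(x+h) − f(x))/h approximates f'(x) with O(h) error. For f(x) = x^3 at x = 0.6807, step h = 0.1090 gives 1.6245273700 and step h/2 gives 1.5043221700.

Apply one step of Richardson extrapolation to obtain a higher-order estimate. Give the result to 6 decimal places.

1.384117

Error is O(h^1); halving h shrinks it by 2^1 = 2.
Top: 2(1.5043221700) − (1.6245273700) = 1.3841169700
Denominator 2 − 1 = 1.
(2 × 1.5043221700 − 1.6245273700)/(2 − 1) = 1.3841169700
Shift from A(h/2): −0.1202052000.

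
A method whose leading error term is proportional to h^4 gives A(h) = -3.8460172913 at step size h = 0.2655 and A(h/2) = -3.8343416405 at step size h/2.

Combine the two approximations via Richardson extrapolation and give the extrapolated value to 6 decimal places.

-3.833563

The method has order 4: 2^4 = 16.
16*(-3.8343416405) − (-3.8460172913) = -57.5034489567
Denominator 16 − 1 = 15.
So the Richardson estimate is -3.8335632638.
Shift from A(h/2): +0.0007783767.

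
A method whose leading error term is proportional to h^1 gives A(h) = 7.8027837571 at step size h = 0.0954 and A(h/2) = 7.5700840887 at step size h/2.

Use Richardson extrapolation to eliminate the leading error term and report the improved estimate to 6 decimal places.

Leading term ∝ h^1; use weight 2 = 2^1.
2^1*A(h/2) = 15.1401681774; minus A(h) gives 7.3373844203.
Divide by 2^1 − 1 = 1.
Result: 7.3373844203

7.337384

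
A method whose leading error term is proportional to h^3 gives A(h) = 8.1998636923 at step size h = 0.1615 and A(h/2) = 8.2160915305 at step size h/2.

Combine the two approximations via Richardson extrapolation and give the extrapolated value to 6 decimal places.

8.218410

Leading term ∝ h^3; use weight 8 = 2^3.
8·8.2160915305 = 65.7287322440; 65.7287322440 − 8.1998636923 = 57.5288685517
Denominator 8 − 1 = 7.
R = 57.5288685517/7 = 8.2184097931
Gap between inputs: 1.623e-02; correction applied: +0.0023182626.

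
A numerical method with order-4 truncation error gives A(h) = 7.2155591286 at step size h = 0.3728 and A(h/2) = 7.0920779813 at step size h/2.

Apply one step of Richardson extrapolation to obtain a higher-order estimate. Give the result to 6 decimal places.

7.083846

r = 4: numerator weight 16, denominator 15.
16×7.0920779813 = 113.4732477008; 113.4732477008 − 7.2155591286 = 106.2576885722
Divide by 2^4 − 1 = 15.
(16×7.0920779813 − 7.2155591286)/(16 − 1) = 7.0838459048
Correction |R − A(h/2)| = 8.232e-03; gap |A(h/2) − A(h)| = 1.235e-01.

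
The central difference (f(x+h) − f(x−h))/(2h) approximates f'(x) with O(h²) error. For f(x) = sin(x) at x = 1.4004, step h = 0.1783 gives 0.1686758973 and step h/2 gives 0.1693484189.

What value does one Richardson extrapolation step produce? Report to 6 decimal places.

The method has order 2: 2^2 = 4.
4*0.1693484189 − 0.1686758973 = 0.5087177783
Denominator 4 − 1 = 3.
R = 0.5087177783/3 = 0.1695725928
Gap between inputs: 6.725e-04; correction applied: +0.0002241739.

0.169573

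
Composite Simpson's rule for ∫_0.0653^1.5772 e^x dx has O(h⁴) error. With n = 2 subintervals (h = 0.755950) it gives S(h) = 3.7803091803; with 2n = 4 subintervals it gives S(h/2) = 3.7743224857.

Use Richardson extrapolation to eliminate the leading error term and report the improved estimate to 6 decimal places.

Leading term ∝ h^4; use weight 16 = 2^4.
16*3.7743224857 − 3.7803091803 = 56.6088505909
Denominator 16 − 1 = 15.
56.6088505909 ÷ 15 = 3.7739233727

3.773923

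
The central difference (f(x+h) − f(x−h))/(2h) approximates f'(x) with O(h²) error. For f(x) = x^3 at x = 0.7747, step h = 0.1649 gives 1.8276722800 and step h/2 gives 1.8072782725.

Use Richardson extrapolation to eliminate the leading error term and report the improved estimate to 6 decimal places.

Method order is 2; weight 2^2 = 4.
Numerator 4*A(h/2) − A(h) = 4*1.8072782725 − 1.8276722800 = 5.4014408100
Denominator 4 − 1 = 3.
Result: 1.8004802700

1.800480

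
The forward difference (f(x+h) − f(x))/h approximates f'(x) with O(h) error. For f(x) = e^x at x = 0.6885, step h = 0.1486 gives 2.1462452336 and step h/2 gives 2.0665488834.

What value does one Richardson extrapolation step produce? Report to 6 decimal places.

1.986853

Order 1 gives 2^r = 2 and 2^r − 1 = 1.
Numerator 2×A(h/2) − A(h) = 2×2.0665488834 − 2.1462452336 = 1.9868525332
Extrapolated: 1.9868525332 / 1 = 1.9868525332
Gap between inputs: 7.970e-02; correction applied: −0.0796963502.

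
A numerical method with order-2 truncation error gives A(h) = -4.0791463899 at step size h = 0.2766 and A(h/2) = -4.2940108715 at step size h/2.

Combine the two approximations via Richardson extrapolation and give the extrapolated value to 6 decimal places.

-4.365632

Leading term ∝ h^2; use weight 4 = 2^2.
4 × (-4.2940108715) = -17.1760434860; (-17.1760434860) − (-4.0791463899) = -13.0968970961
Divide by 2^2 − 1 = 3.
So the Richardson estimate is -4.3656323654.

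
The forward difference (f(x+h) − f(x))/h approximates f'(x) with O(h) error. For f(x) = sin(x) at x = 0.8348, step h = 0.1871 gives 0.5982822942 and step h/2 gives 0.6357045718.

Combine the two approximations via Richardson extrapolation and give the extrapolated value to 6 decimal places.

r = 1: numerator weight 2, denominator 1.
Top: 2(0.6357045718) − (0.5982822942) = 0.6731268494
(2·0.6357045718 − 0.5982822942)/(2 − 1) = 0.6731268494

0.673127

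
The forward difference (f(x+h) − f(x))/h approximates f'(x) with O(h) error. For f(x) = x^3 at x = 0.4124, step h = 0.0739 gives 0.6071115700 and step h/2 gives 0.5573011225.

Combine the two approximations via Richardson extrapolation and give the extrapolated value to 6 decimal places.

0.507491

Leading term ∝ h^1; use weight 2 = 2^1.
2*0.5573011225 = 1.1146022450; subtract 0.6071115700 → 0.5074906750
Divide by 2^1 − 1 = 1.
0.5074906750 ÷ 1 = 0.5074906750
Shift from A(h/2): −0.0498104475.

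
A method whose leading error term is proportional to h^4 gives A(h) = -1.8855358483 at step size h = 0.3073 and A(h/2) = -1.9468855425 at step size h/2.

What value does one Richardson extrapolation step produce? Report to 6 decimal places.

Order 4 gives 2^r = 16 and 2^r − 1 = 15.
Weighted: (-31.1501686800) − (-1.8855358483) = -29.2646328317
R = (-29.2646328317)/15 = -1.9509755221
Shift from A(h/2): −0.0040899796.

-1.950976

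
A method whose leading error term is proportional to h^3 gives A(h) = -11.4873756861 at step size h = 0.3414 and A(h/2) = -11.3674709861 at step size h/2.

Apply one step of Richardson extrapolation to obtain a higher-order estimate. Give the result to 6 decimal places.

-11.350342

Leading term ∝ h^3; use weight 8 = 2^3.
Weighted: (-90.9397678888) − (-11.4873756861) = -79.4523922027
Divide by 2^3 − 1 = 7.
Extrapolated: (-79.4523922027) / 7 = -11.3503417432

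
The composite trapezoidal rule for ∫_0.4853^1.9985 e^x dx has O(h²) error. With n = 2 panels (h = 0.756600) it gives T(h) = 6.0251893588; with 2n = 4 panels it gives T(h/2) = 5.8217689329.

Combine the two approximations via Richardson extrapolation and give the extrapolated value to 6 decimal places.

Order 2 gives 2^r = 4 and 2^r − 1 = 3.
4·5.8217689329 = 23.2870757316; 23.2870757316 − 6.0251893588 = 17.2618863728
Denominator 4 − 1 = 3.
Result: 5.7539621243
Shift from A(h/2): −0.0678068086.

5.753962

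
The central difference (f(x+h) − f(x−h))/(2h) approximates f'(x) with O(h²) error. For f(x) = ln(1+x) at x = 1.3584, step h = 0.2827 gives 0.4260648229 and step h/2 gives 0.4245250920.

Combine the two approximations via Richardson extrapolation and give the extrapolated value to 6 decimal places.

r = 2: numerator weight 4, denominator 3.
Top: 4(0.4245250920) − (0.4260648229) = 1.2720355451
Denominator 4 − 1 = 3.
Result: 0.4240118484

0.424012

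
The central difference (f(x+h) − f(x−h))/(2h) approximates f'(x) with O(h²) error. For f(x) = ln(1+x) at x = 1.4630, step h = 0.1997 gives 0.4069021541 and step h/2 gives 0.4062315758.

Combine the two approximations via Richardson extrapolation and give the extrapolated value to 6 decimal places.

0.406008

r = 2: numerator weight 4, denominator 3.
4 × 0.4062315758 = 1.6249263032; 1.6249263032 − 0.4069021541 = 1.2180241491
R = 1.2180241491/3 = 0.4060080497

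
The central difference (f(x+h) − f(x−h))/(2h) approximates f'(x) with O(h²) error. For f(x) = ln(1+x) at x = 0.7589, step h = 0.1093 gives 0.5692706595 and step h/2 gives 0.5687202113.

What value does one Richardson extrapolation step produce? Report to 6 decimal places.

Order 2 gives 2^r = 4 and 2^r − 1 = 3.
4*0.5687202113 = 2.2748808452; subtract 0.5692706595 → 1.7056101857
R = 1.7056101857/3 = 0.5685367286
Correction |R − A(h/2)| = 1.835e-04; gap |A(h/2) − A(h)| = 5.504e-04.

0.568537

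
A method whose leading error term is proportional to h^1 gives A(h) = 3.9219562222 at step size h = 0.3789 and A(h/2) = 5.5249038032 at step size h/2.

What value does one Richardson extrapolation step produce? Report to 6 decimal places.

7.127851

The method has order 1: 2^1 = 2.
2 × 5.5249038032 = 11.0498076064; 11.0498076064 − 3.9219562222 = 7.1278513842
Divide by 2^1 − 1 = 1.
R = 7.1278513842/1 = 7.1278513842
Gap between inputs: 1.603e+00; correction applied: +1.6029475810.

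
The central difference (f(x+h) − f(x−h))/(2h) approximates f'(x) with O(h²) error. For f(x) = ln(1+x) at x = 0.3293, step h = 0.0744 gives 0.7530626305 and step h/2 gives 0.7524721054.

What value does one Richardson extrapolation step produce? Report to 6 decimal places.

0.752275

r = 2, so 2^r = 4.
Top: 4(0.7524721054) − (0.7530626305) = 2.2568257911
Denominator 4 − 1 = 3.
Result: 0.7522752637
Correction |R − A(h/2)| = 1.968e-04; gap |A(h/2) − A(h)| = 5.905e-04.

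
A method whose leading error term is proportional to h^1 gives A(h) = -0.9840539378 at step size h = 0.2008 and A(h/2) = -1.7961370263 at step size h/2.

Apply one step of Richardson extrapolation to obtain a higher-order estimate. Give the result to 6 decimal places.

r = 1: numerator weight 2, denominator 1.
2×(-1.7961370263) − (-0.9840539378) = -2.6082201148
Extrapolated: (-2.6082201148) / 1 = -2.6082201148
Shift from A(h/2): −0.8120830885.

-2.608220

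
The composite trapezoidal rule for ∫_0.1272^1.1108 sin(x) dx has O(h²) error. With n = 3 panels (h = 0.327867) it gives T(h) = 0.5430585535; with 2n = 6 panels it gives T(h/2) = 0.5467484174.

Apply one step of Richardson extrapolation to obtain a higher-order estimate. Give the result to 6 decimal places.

0.547978

Error is O(h^2); halving h shrinks it by 2^2 = 4.
4×0.5467484174 = 2.1869936696; 2.1869936696 − 0.5430585535 = 1.6439351161
Denominator 4 − 1 = 3.
Extrapolated: 1.6439351161 / 3 = 0.5479783720
Gap between inputs: 3.690e-03; correction applied: +0.0012299546.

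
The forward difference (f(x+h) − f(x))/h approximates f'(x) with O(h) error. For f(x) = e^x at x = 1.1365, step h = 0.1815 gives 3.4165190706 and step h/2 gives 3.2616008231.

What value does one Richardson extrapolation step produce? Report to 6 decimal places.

3.106683

Error is O(h^1); halving h shrinks it by 2^1 = 2.
Weighted: 6.5232016462 − 3.4165190706 = 3.1066825756
R = 3.1066825756/1 = 3.1066825756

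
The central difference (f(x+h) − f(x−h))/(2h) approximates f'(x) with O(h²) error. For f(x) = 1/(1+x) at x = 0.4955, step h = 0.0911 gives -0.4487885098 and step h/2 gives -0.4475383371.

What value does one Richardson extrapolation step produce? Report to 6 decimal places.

r = 2, so 2^r = 4.
4 × (-0.4475383371) = -1.7901533484; (-1.7901533484) − (-0.4487885098) = -1.3413648386
Denominator 4 − 1 = 3.
(-1.3413648386) ÷ 3 = -0.4471216129
Correction |R − A(h/2)| = 4.167e-04; gap |A(h/2) − A(h)| = 1.250e-03.

-0.447122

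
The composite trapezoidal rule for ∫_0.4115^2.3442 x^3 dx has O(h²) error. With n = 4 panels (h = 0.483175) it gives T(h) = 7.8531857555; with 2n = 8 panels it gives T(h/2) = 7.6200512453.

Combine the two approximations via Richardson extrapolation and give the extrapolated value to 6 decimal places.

7.542340

Error is O(h^2); halving h shrinks it by 2^2 = 4.
Numerator 4·A(h/2) − A(h) = 4·7.6200512453 − 7.8531857555 = 22.6270192257
Denominator 4 − 1 = 3.
22.6270192257 ÷ 3 = 7.5423397419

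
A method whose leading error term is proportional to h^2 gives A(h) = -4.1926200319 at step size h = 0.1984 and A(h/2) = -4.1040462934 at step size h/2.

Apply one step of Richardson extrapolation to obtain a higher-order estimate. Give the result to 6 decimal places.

Error is O(h^2); halving h shrinks it by 2^2 = 4.
2^2×A(h/2) = -16.4161851736; minus A(h) gives -12.2235651417.
(4×(-4.1040462934) − (-4.1926200319))/(4 − 1) = -4.0745217139

-4.074522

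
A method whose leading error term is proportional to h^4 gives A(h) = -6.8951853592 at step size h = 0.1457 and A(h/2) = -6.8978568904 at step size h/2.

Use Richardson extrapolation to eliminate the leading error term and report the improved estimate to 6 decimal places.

-6.898035

r = 4: numerator weight 16, denominator 15.
A(h/2) − A(h) = -6.8978568904 − (-6.8951853592) = -0.0026715312
Correction (A(h/2) − A(h))/(16 − 1) = (-0.0026715312)/15 = -0.0001781021
R = A(h/2) + (A(h/2) − A(h))/15 = -6.8978568904 − 0.0001781021 = -6.8980349925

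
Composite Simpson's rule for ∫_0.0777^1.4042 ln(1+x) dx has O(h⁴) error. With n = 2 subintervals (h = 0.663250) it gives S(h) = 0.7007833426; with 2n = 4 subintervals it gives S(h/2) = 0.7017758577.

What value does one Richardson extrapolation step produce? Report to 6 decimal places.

The method has order 4: 2^4 = 16.
Weighted: 11.2284137232 − 0.7007833426 = 10.5276303806
Extrapolated: 10.5276303806 / 15 = 0.7018420254

0.701842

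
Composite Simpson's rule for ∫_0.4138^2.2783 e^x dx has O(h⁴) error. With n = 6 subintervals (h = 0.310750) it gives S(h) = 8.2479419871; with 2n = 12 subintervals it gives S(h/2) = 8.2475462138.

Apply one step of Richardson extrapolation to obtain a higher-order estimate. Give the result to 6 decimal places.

Order 4 gives 2^r = 16 and 2^r − 1 = 15.
16×8.2475462138 − 8.2479419871 = 123.7127974337
Extrapolated: 123.7127974337 / 15 = 8.2475198289
Shift from A(h/2): −0.0000263849.

8.247520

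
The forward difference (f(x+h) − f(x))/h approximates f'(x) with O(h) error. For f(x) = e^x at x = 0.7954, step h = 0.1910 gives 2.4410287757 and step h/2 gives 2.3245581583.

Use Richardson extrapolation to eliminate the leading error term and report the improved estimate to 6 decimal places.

2.208088

With r = 1 the leading error scales as h^1, so the weight is 2^1 = 2.
2·2.3245581583 − 2.4410287757 = 2.2080875409
(2·2.3245581583 − 2.4410287757)/(2 − 1) = 2.2080875409
Shift from A(h/2): −0.1164706174.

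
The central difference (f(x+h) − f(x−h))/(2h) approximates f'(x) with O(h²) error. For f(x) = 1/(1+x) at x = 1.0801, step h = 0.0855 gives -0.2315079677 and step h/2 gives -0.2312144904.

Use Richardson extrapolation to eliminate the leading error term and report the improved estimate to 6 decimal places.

Order 2 gives 2^r = 4 and 2^r − 1 = 3.
Difference of the inputs: -0.2312144904 − (-0.2315079677) = 0.0002934773
Divide by 2^2 − 1 = 3: 0.0002934773/3 = 0.0000978258
R = -0.2312144904 + 0.0000978258 = -0.2311166646

-0.231117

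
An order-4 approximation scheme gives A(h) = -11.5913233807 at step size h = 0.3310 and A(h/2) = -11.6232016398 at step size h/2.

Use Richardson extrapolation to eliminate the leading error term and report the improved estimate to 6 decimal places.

-11.625327

r = 4: numerator weight 16, denominator 15.
Top: 16(-11.6232016398) − (-11.5913233807) = -174.3799028561
(-174.3799028561) ÷ 15 = -11.6253268571
Shift from A(h/2): −0.0021252173.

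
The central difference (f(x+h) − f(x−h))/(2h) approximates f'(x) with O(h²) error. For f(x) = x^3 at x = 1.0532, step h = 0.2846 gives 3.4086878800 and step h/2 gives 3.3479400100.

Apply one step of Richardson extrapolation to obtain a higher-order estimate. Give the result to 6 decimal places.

3.327691

With r = 2 the leading error scales as h^2, so the weight is 2^2 = 4.
2^2 × A(h/2) = 13.3917600400; minus A(h) gives 9.9830721600.
Divide by 2^2 − 1 = 3.
So the Richardson estimate is 3.3276907200.
Shift from A(h/2): −0.0202492900.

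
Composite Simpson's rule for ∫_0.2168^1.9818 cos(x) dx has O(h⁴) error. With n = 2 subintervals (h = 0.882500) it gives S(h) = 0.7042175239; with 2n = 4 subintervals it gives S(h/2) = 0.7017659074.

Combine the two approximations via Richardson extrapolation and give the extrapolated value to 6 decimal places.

The method has order 4: 2^4 = 16.
A(h/2) − A(h) = 0.7017659074 − 0.7042175239 = -0.0024516165
Correction (A(h/2) − A(h))/(16 − 1) = (-0.0024516165)/15 = -0.0001634411
R = A(h/2) + (A(h/2) − A(h))/15 = 0.7017659074 − 0.0001634411 = 0.7016024663

0.701602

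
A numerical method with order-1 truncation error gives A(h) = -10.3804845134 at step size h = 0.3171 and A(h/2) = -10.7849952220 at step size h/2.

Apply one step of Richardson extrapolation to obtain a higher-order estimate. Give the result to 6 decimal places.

Method order is 1; weight 2^1 = 2.
Top: 2(-10.7849952220) − (-10.3804845134) = -11.1895059306
(2 × (-10.7849952220) − (-10.3804845134))/(2 − 1) = -11.1895059306
Gap between inputs: 4.045e-01; correction applied: −0.4045107086.

-11.189506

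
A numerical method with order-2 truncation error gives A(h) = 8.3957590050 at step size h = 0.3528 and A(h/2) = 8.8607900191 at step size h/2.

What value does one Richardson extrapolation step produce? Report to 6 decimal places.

9.015800

Method order is 2; weight 2^2 = 4.
A(h/2) − A(h) = 8.8607900191 − 8.3957590050 = 0.4650310141
Correction (A(h/2) − A(h))/(4 − 1) = 0.4650310141/3 = 0.1550103380
R = 8.8607900191 + 0.1550103380 = 9.0158003571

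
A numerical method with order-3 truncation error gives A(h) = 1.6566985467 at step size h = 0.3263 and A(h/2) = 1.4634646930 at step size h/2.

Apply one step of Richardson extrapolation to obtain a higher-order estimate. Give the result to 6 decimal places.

Leading term ∝ h^3; use weight 8 = 2^3.
Numerator 8×A(h/2) − A(h) = 8×1.4634646930 − 1.6566985467 = 10.0510189973
Divide by 2^3 − 1 = 7.
(8×1.4634646930 − 1.6566985467)/(8 − 1) = 1.4358598568

1.435860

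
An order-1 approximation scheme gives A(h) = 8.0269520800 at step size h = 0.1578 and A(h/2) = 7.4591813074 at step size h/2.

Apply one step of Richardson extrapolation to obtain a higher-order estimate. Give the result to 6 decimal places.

Error is O(h^1); halving h shrinks it by 2^1 = 2.
A(h/2) − A(h) = 7.4591813074 − 8.0269520800 = -0.5677707726
Correction (A(h/2) − A(h))/(2 − 1) = (-0.5677707726)/1 = -0.5677707726
R = 7.4591813074 − 0.5677707726 = 6.8914105348

6.891411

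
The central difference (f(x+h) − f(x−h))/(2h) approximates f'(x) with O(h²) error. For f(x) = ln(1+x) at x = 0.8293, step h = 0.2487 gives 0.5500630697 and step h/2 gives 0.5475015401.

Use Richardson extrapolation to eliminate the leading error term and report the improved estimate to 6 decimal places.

Error is O(h^2); halving h shrinks it by 2^2 = 4.
A(h/2) − A(h) = 0.5475015401 − 0.5500630697 = -0.0025615296
Divide by 2^2 − 1 = 3: (-0.0025615296)/3 = -0.0008538432
R = 0.5475015401 − 0.0008538432 = 0.5466476969
Gap between inputs: 2.562e-03; correction applied: −0.0008538432.

0.546648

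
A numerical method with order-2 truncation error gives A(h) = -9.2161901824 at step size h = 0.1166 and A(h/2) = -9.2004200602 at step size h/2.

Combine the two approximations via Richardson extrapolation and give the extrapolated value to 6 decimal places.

-9.195163

r = 2: numerator weight 4, denominator 3.
4*(-9.2004200602) = -36.8016802408; (-36.8016802408) − (-9.2161901824) = -27.5854900584
Denominator 4 − 1 = 3.
(-27.5854900584) ÷ 3 = -9.1951633528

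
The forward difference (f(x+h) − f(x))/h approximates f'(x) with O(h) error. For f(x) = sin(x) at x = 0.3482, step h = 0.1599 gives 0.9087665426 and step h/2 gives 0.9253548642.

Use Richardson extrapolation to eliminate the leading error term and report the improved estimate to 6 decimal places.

r = 1: numerator weight 2, denominator 1.
Weighted: 1.8507097284 − 0.9087665426 = 0.9419431858
Denominator 2 − 1 = 1.
0.9419431858 ÷ 1 = 0.9419431858

0.941943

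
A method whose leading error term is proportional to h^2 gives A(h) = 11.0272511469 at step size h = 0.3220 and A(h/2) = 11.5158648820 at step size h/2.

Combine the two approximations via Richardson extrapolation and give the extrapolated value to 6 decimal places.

The method has order 2: 2^2 = 4.
4×11.5158648820 = 46.0634595280; subtract 11.0272511469 → 35.0362083811
R = 35.0362083811/3 = 11.6787361270
Correction |R − A(h/2)| = 1.629e-01; gap |A(h/2) − A(h)| = 4.886e-01.

11.678736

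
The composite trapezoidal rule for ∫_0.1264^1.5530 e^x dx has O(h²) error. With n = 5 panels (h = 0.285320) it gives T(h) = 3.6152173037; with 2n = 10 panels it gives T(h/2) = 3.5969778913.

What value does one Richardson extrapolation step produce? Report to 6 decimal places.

With r = 2 the leading error scales as h^2, so the weight is 2^2 = 4.
4·3.5969778913 − 3.6152173037 = 10.7726942615
Denominator 4 − 1 = 3.
Result: 3.5908980872
Gap between inputs: 1.824e-02; correction applied: −0.0060798041.

3.590898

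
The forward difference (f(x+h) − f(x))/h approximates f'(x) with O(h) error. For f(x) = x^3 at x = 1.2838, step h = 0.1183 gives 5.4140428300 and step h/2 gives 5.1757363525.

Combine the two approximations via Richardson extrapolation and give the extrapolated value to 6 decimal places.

Method order is 1; weight 2^1 = 2.
2*5.1757363525 = 10.3514727050; 10.3514727050 − 5.4140428300 = 4.9374298750
Denominator 2 − 1 = 1.
Result: 4.9374298750
Shift from A(h/2): −0.2383064775.

4.937430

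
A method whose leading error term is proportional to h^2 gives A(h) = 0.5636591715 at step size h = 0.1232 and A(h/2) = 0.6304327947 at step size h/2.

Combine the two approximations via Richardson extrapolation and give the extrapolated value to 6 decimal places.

0.652691

Order 2 gives 2^r = 4 and 2^r − 1 = 3.
Weighted: 2.5217311788 − 0.5636591715 = 1.9580720073
R = 1.9580720073/3 = 0.6526906691
Shift from A(h/2): +0.0222578744.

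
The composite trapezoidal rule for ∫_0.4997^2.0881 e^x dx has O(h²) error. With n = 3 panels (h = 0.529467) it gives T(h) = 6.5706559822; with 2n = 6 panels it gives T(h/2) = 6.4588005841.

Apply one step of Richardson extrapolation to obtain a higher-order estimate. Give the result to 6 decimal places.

The method has order 2: 2^2 = 4.
Top: 4(6.4588005841) − (6.5706559822) = 19.2645463542
19.2645463542 ÷ 3 = 6.4215154514

6.421515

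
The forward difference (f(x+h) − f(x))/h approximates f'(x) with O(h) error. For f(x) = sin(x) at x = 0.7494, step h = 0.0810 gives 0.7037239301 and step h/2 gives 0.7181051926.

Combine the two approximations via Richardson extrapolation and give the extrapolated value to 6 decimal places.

Method order is 1; weight 2^1 = 2.
2×0.7181051926 = 1.4362103852; 1.4362103852 − 0.7037239301 = 0.7324864551
(2×0.7181051926 − 0.7037239301)/(2 − 1) = 0.7324864551
Gap between inputs: 1.438e-02; correction applied: +0.0143812625.

0.732486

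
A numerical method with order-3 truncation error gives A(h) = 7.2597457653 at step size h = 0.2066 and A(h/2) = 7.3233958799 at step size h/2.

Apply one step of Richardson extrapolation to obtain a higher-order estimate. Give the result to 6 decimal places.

7.332489

Method order is 3; weight 2^3 = 8.
2^3 × A(h/2) = 58.5871670392; minus A(h) gives 51.3274212739.
Denominator 8 − 1 = 7.
Result: 7.3324887534
Correction |R − A(h/2)| = 9.093e-03; gap |A(h/2) − A(h)| = 6.365e-02.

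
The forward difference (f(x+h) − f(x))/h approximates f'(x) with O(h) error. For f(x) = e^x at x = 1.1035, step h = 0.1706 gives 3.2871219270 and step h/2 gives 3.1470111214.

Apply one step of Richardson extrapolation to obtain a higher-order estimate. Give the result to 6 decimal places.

3.006900

With r = 1 the leading error scales as h^1, so the weight is 2^1 = 2.
2×3.1470111214 − 3.2871219270 = 3.0069003158
Extrapolated: 3.0069003158 / 1 = 3.0069003158
Correction |R − A(h/2)| = 1.401e-01; gap |A(h/2) − A(h)| = 1.401e-01.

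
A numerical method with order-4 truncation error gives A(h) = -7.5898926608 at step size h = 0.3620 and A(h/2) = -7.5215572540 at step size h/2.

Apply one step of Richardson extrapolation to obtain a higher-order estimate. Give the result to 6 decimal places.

Order 4 gives 2^r = 16 and 2^r − 1 = 15.
16·(-7.5215572540) − (-7.5898926608) = -112.7550234032
Extrapolated: (-112.7550234032) / 15 = -7.5170015602
Gap between inputs: 6.834e-02; correction applied: +0.0045556938.

-7.517002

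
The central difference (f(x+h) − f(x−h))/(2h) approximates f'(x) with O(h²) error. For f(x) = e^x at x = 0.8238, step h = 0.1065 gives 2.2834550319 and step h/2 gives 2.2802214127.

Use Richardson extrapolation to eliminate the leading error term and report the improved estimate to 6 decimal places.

2.279144

The method has order 2: 2^2 = 4.
4×2.2802214127 = 9.1208856508; subtract 2.2834550319 → 6.8374306189
(4×2.2802214127 − 2.2834550319)/(4 − 1) = 2.2791435396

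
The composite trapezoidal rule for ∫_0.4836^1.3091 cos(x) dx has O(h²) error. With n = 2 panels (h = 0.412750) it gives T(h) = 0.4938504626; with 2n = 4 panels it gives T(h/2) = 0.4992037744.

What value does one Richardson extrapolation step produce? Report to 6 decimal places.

With r = 2 the leading error scales as h^2, so the weight is 2^2 = 4.
Numerator 4*A(h/2) − A(h) = 4*0.4992037744 − 0.4938504626 = 1.5029646350
Divide by 2^2 − 1 = 3.
1.5029646350 ÷ 3 = 0.5009882117
Shift from A(h/2): +0.0017844373.

0.500988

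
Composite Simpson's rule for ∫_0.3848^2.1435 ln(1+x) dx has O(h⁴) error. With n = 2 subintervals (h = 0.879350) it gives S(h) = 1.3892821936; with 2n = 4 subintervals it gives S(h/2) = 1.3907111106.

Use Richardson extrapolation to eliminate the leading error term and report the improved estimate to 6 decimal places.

Leading term ∝ h^4; use weight 16 = 2^4.
16*1.3907111106 = 22.2513777696; subtract 1.3892821936 → 20.8620955760
20.8620955760 ÷ 15 = 1.3908063717
Shift from A(h/2): +0.0000952611.

1.390806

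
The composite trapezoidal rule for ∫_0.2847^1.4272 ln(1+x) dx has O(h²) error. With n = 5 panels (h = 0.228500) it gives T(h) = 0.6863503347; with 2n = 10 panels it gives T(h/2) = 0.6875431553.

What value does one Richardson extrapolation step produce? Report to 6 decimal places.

Leading term ∝ h^2; use weight 4 = 2^2.
4×0.6875431553 = 2.7501726212; 2.7501726212 − 0.6863503347 = 2.0638222865
Extrapolated: 2.0638222865 / 3 = 0.6879407622

0.687941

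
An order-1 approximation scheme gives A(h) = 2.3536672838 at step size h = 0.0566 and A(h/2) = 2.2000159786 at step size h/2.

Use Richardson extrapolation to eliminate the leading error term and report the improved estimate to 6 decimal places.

2.046365

r = 1: numerator weight 2, denominator 1.
Difference of the inputs: 2.2000159786 − 2.3536672838 = -0.1536513052
Correction (A(h/2) − A(h))/(2 − 1) = (-0.1536513052)/1 = -0.1536513052
R = A(h/2) + (A(h/2) − A(h))/1 = 2.2000159786 − 0.1536513052 = 2.0463646734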